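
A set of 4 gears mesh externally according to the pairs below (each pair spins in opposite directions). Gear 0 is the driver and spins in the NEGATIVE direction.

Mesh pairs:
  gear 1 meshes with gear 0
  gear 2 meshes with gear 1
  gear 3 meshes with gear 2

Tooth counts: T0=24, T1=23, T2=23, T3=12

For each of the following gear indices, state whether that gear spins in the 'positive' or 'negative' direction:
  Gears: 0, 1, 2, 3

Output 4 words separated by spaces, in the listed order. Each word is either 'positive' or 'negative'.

Gear 0 (driver): negative (depth 0)
  gear 1: meshes with gear 0 -> depth 1 -> positive (opposite of gear 0)
  gear 2: meshes with gear 1 -> depth 2 -> negative (opposite of gear 1)
  gear 3: meshes with gear 2 -> depth 3 -> positive (opposite of gear 2)
Queried indices 0, 1, 2, 3 -> negative, positive, negative, positive

Answer: negative positive negative positive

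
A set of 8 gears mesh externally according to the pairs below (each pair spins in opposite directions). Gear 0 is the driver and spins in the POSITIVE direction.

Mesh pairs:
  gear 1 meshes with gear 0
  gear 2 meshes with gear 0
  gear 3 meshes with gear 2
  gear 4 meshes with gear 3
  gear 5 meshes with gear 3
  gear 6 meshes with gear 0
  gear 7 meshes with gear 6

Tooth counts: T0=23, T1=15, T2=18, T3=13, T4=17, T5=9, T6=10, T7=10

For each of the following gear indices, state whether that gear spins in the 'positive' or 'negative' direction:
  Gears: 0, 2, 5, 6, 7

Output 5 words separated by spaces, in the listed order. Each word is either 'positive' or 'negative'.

Answer: positive negative negative negative positive

Derivation:
Gear 0 (driver): positive (depth 0)
  gear 1: meshes with gear 0 -> depth 1 -> negative (opposite of gear 0)
  gear 2: meshes with gear 0 -> depth 1 -> negative (opposite of gear 0)
  gear 3: meshes with gear 2 -> depth 2 -> positive (opposite of gear 2)
  gear 4: meshes with gear 3 -> depth 3 -> negative (opposite of gear 3)
  gear 5: meshes with gear 3 -> depth 3 -> negative (opposite of gear 3)
  gear 6: meshes with gear 0 -> depth 1 -> negative (opposite of gear 0)
  gear 7: meshes with gear 6 -> depth 2 -> positive (opposite of gear 6)
Queried indices 0, 2, 5, 6, 7 -> positive, negative, negative, negative, positive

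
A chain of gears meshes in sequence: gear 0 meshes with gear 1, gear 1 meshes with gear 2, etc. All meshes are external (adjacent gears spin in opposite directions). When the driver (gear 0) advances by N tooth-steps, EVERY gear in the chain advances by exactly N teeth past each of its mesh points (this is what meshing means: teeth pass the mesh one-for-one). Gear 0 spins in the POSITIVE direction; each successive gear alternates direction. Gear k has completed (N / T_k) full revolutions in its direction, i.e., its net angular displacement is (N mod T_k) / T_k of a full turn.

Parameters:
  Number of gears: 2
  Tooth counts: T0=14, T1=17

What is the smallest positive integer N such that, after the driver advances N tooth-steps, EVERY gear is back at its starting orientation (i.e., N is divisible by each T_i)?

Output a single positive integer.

Gear k returns to start when N is a multiple of T_k.
All gears at start simultaneously when N is a common multiple of [14, 17]; the smallest such N is lcm(14, 17).
Start: lcm = T0 = 14
Fold in T1=17: gcd(14, 17) = 1; lcm(14, 17) = 14 * 17 / 1 = 238 / 1 = 238
Full cycle length = 238

Answer: 238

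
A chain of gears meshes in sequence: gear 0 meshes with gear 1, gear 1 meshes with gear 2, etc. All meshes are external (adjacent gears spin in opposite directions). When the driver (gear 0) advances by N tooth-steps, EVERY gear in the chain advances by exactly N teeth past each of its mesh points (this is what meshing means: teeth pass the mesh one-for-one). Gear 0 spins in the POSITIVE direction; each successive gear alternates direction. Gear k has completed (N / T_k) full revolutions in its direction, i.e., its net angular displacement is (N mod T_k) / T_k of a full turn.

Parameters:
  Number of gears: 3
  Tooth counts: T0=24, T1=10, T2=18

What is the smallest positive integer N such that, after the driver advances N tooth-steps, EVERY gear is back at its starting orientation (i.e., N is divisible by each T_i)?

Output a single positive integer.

Gear k returns to start when N is a multiple of T_k.
All gears at start simultaneously when N is a common multiple of [24, 10, 18]; the smallest such N is lcm(24, 10, 18).
Start: lcm = T0 = 24
Fold in T1=10: gcd(24, 10) = 2; lcm(24, 10) = 24 * 10 / 2 = 240 / 2 = 120
Fold in T2=18: gcd(120, 18) = 6; lcm(120, 18) = 120 * 18 / 6 = 2160 / 6 = 360
Full cycle length = 360

Answer: 360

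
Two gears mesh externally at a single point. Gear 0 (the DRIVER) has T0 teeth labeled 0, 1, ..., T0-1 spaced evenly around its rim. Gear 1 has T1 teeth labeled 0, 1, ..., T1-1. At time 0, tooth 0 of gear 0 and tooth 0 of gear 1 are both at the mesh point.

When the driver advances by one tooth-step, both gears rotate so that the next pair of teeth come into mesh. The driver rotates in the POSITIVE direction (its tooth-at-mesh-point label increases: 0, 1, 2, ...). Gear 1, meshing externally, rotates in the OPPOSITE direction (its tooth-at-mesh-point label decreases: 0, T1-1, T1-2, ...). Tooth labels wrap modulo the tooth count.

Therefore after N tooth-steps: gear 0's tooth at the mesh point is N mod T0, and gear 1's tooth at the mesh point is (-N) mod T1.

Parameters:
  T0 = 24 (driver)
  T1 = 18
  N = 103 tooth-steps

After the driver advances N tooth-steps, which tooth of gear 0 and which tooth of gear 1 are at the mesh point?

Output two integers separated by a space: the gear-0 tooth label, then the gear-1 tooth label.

Answer: 7 5

Derivation:
Gear 0 (driver, T0=24): tooth at mesh = N mod T0
  103 = 4 * 24 + 7, so 103 mod 24 = 7
  gear 0 tooth = 7
Gear 1 (driven, T1=18): tooth at mesh = (-N) mod T1
  103 = 5 * 18 + 13, so 103 mod 18 = 13
  (-103) mod 18 = (-13) mod 18 = 18 - 13 = 5
Mesh after 103 steps: gear-0 tooth 7 meets gear-1 tooth 5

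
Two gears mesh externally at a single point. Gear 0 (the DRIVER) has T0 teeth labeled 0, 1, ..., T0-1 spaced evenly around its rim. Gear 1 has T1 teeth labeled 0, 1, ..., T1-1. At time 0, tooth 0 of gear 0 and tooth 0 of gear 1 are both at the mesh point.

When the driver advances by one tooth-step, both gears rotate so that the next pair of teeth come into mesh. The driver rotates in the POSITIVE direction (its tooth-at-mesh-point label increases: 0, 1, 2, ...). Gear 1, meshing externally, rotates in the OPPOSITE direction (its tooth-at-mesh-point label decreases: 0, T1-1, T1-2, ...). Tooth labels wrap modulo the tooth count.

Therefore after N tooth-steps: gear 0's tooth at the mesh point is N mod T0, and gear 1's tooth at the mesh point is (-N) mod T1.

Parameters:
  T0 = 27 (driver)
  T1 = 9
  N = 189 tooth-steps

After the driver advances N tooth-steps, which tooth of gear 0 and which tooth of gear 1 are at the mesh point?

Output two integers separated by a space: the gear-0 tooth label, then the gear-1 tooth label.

Gear 0 (driver, T0=27): tooth at mesh = N mod T0
  189 = 7 * 27 + 0, so 189 mod 27 = 0
  gear 0 tooth = 0
Gear 1 (driven, T1=9): tooth at mesh = (-N) mod T1
  189 = 21 * 9 + 0, so 189 mod 9 = 0
  (-189) mod 9 = 0
Mesh after 189 steps: gear-0 tooth 0 meets gear-1 tooth 0

Answer: 0 0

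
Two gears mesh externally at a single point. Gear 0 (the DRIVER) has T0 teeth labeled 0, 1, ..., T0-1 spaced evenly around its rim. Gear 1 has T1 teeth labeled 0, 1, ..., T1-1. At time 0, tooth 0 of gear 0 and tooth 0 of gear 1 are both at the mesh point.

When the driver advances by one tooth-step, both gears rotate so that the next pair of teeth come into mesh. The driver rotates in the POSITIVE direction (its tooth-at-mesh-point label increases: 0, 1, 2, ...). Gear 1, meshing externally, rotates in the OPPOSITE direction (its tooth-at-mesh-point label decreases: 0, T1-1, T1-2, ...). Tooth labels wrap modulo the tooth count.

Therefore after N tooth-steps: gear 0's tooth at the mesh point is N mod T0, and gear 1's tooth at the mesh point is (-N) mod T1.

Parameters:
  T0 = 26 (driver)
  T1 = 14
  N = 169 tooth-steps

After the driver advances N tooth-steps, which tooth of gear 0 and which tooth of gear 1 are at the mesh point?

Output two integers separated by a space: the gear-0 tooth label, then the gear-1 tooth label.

Answer: 13 13

Derivation:
Gear 0 (driver, T0=26): tooth at mesh = N mod T0
  169 = 6 * 26 + 13, so 169 mod 26 = 13
  gear 0 tooth = 13
Gear 1 (driven, T1=14): tooth at mesh = (-N) mod T1
  169 = 12 * 14 + 1, so 169 mod 14 = 1
  (-169) mod 14 = (-1) mod 14 = 14 - 1 = 13
Mesh after 169 steps: gear-0 tooth 13 meets gear-1 tooth 13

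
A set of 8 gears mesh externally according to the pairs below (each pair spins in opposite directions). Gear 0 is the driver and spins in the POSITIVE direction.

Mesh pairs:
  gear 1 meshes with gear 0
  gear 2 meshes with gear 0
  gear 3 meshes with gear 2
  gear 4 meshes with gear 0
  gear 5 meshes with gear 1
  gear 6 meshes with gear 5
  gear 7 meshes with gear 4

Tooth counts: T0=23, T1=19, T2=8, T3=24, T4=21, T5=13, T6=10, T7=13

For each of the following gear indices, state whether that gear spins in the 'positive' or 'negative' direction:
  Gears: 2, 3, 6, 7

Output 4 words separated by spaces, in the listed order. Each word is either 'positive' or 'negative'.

Answer: negative positive negative positive

Derivation:
Gear 0 (driver): positive (depth 0)
  gear 1: meshes with gear 0 -> depth 1 -> negative (opposite of gear 0)
  gear 2: meshes with gear 0 -> depth 1 -> negative (opposite of gear 0)
  gear 3: meshes with gear 2 -> depth 2 -> positive (opposite of gear 2)
  gear 4: meshes with gear 0 -> depth 1 -> negative (opposite of gear 0)
  gear 5: meshes with gear 1 -> depth 2 -> positive (opposite of gear 1)
  gear 6: meshes with gear 5 -> depth 3 -> negative (opposite of gear 5)
  gear 7: meshes with gear 4 -> depth 2 -> positive (opposite of gear 4)
Queried indices 2, 3, 6, 7 -> negative, positive, negative, positive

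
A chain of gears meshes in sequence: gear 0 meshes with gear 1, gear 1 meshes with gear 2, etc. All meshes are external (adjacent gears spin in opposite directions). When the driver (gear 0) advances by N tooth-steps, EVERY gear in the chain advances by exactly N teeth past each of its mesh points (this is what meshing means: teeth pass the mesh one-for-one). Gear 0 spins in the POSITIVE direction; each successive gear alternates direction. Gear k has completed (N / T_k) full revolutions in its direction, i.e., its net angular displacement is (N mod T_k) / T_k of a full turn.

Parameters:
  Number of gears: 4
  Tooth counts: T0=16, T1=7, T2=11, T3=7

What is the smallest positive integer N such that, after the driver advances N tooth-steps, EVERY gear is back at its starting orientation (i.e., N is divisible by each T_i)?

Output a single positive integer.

Answer: 1232

Derivation:
Gear k returns to start when N is a multiple of T_k.
All gears at start simultaneously when N is a common multiple of [16, 7, 11, 7]; the smallest such N is lcm(16, 7, 11, 7).
Start: lcm = T0 = 16
Fold in T1=7: gcd(16, 7) = 1; lcm(16, 7) = 16 * 7 / 1 = 112 / 1 = 112
Fold in T2=11: gcd(112, 11) = 1; lcm(112, 11) = 112 * 11 / 1 = 1232 / 1 = 1232
Fold in T3=7: gcd(1232, 7) = 7; lcm(1232, 7) = 1232 * 7 / 7 = 8624 / 7 = 1232
Full cycle length = 1232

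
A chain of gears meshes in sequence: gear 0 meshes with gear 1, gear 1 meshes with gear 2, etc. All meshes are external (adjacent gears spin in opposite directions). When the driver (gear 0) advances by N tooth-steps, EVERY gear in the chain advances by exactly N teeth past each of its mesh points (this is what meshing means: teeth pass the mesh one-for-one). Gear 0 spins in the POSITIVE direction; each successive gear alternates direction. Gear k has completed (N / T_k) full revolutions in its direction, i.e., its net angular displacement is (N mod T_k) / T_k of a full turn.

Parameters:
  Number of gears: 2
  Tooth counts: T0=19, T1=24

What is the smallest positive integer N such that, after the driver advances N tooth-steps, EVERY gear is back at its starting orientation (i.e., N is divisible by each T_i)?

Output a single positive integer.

Gear k returns to start when N is a multiple of T_k.
All gears at start simultaneously when N is a common multiple of [19, 24]; the smallest such N is lcm(19, 24).
Start: lcm = T0 = 19
Fold in T1=24: gcd(19, 24) = 1; lcm(19, 24) = 19 * 24 / 1 = 456 / 1 = 456
Full cycle length = 456

Answer: 456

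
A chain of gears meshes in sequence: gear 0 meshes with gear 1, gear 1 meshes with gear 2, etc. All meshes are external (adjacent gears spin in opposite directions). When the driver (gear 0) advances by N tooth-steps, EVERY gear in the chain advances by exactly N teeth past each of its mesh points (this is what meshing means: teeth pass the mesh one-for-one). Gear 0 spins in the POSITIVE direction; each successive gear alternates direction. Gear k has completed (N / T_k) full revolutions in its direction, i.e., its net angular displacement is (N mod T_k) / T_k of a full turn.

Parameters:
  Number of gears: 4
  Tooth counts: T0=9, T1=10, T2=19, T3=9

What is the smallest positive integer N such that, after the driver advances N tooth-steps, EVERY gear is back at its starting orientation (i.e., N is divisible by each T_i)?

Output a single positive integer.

Gear k returns to start when N is a multiple of T_k.
All gears at start simultaneously when N is a common multiple of [9, 10, 19, 9]; the smallest such N is lcm(9, 10, 19, 9).
Start: lcm = T0 = 9
Fold in T1=10: gcd(9, 10) = 1; lcm(9, 10) = 9 * 10 / 1 = 90 / 1 = 90
Fold in T2=19: gcd(90, 19) = 1; lcm(90, 19) = 90 * 19 / 1 = 1710 / 1 = 1710
Fold in T3=9: gcd(1710, 9) = 9; lcm(1710, 9) = 1710 * 9 / 9 = 15390 / 9 = 1710
Full cycle length = 1710

Answer: 1710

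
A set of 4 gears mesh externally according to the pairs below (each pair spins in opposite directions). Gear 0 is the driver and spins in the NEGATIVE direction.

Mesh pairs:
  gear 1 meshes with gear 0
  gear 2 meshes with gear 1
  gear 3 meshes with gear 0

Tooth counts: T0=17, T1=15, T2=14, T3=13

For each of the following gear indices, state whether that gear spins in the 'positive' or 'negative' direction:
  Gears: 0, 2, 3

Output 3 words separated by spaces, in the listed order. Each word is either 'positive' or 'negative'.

Answer: negative negative positive

Derivation:
Gear 0 (driver): negative (depth 0)
  gear 1: meshes with gear 0 -> depth 1 -> positive (opposite of gear 0)
  gear 2: meshes with gear 1 -> depth 2 -> negative (opposite of gear 1)
  gear 3: meshes with gear 0 -> depth 1 -> positive (opposite of gear 0)
Queried indices 0, 2, 3 -> negative, negative, positive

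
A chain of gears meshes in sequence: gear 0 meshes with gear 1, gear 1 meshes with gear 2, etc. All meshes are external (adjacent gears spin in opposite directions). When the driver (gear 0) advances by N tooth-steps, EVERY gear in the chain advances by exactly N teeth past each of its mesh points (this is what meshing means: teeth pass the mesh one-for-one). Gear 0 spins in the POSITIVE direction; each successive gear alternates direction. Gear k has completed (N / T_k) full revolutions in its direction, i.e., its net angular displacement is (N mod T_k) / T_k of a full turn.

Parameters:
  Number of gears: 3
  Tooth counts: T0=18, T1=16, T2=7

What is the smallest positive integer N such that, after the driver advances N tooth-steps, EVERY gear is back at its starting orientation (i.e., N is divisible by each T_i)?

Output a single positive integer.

Gear k returns to start when N is a multiple of T_k.
All gears at start simultaneously when N is a common multiple of [18, 16, 7]; the smallest such N is lcm(18, 16, 7).
Start: lcm = T0 = 18
Fold in T1=16: gcd(18, 16) = 2; lcm(18, 16) = 18 * 16 / 2 = 288 / 2 = 144
Fold in T2=7: gcd(144, 7) = 1; lcm(144, 7) = 144 * 7 / 1 = 1008 / 1 = 1008
Full cycle length = 1008

Answer: 1008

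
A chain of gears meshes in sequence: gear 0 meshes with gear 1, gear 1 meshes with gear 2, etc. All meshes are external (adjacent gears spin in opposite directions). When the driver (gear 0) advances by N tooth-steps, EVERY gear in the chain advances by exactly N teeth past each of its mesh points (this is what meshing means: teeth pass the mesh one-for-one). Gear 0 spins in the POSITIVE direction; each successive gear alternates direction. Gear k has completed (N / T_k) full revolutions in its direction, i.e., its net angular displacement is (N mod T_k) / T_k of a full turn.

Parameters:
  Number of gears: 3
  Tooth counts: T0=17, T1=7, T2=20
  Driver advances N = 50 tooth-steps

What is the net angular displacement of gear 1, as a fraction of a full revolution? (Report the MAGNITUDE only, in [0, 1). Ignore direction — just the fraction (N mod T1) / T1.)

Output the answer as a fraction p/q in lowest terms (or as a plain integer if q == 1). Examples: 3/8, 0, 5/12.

Chain of 3 gears, tooth counts: [17, 7, 20]
  gear 0: T0=17, direction=positive, advance = 50 mod 17 = 16 teeth = 16/17 turn
  gear 1: T1=7, direction=negative, advance = 50 mod 7 = 1 teeth = 1/7 turn
  gear 2: T2=20, direction=positive, advance = 50 mod 20 = 10 teeth = 10/20 turn
Gear 1: 50 mod 7 = 1
Fraction = 1 / 7 = 1/7 (gcd(1,7)=1) = 1/7

Answer: 1/7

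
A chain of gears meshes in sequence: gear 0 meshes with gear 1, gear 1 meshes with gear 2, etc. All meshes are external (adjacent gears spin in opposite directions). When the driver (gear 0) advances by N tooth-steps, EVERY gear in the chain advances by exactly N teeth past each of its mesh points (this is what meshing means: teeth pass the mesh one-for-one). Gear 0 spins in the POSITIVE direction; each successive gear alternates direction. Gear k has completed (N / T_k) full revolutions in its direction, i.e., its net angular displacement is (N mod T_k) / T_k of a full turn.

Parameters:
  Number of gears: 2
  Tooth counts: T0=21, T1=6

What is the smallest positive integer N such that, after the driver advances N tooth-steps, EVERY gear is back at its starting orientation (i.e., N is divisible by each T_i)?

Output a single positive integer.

Gear k returns to start when N is a multiple of T_k.
All gears at start simultaneously when N is a common multiple of [21, 6]; the smallest such N is lcm(21, 6).
Start: lcm = T0 = 21
Fold in T1=6: gcd(21, 6) = 3; lcm(21, 6) = 21 * 6 / 3 = 126 / 3 = 42
Full cycle length = 42

Answer: 42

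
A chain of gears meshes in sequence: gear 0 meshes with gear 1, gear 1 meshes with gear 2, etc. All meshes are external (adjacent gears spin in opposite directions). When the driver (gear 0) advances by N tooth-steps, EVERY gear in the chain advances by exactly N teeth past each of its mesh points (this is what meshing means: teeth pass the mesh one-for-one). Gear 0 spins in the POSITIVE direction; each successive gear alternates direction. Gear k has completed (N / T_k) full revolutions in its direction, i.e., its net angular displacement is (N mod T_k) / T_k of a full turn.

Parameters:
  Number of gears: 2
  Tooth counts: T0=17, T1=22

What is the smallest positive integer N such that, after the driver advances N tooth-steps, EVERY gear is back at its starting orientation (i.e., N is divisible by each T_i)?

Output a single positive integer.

Gear k returns to start when N is a multiple of T_k.
All gears at start simultaneously when N is a common multiple of [17, 22]; the smallest such N is lcm(17, 22).
Start: lcm = T0 = 17
Fold in T1=22: gcd(17, 22) = 1; lcm(17, 22) = 17 * 22 / 1 = 374 / 1 = 374
Full cycle length = 374

Answer: 374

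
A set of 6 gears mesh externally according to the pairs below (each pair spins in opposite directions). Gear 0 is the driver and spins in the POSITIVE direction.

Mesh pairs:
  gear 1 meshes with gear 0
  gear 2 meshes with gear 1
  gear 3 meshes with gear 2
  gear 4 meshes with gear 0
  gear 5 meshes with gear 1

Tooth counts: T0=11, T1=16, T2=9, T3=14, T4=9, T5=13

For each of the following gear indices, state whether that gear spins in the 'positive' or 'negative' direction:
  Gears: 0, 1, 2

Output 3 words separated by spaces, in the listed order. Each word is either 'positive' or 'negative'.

Gear 0 (driver): positive (depth 0)
  gear 1: meshes with gear 0 -> depth 1 -> negative (opposite of gear 0)
  gear 2: meshes with gear 1 -> depth 2 -> positive (opposite of gear 1)
  gear 3: meshes with gear 2 -> depth 3 -> negative (opposite of gear 2)
  gear 4: meshes with gear 0 -> depth 1 -> negative (opposite of gear 0)
  gear 5: meshes with gear 1 -> depth 2 -> positive (opposite of gear 1)
Queried indices 0, 1, 2 -> positive, negative, positive

Answer: positive negative positive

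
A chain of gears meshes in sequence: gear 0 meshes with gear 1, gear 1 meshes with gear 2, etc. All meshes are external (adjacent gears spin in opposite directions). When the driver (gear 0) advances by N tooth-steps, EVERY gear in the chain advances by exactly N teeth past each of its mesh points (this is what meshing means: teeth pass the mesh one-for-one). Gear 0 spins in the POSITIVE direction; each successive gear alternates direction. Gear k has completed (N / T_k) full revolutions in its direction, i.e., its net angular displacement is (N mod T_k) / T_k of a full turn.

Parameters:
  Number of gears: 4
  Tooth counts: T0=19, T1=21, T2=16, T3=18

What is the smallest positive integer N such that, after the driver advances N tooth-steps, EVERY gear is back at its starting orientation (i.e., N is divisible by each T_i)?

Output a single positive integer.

Gear k returns to start when N is a multiple of T_k.
All gears at start simultaneously when N is a common multiple of [19, 21, 16, 18]; the smallest such N is lcm(19, 21, 16, 18).
Start: lcm = T0 = 19
Fold in T1=21: gcd(19, 21) = 1; lcm(19, 21) = 19 * 21 / 1 = 399 / 1 = 399
Fold in T2=16: gcd(399, 16) = 1; lcm(399, 16) = 399 * 16 / 1 = 6384 / 1 = 6384
Fold in T3=18: gcd(6384, 18) = 6; lcm(6384, 18) = 6384 * 18 / 6 = 114912 / 6 = 19152
Full cycle length = 19152

Answer: 19152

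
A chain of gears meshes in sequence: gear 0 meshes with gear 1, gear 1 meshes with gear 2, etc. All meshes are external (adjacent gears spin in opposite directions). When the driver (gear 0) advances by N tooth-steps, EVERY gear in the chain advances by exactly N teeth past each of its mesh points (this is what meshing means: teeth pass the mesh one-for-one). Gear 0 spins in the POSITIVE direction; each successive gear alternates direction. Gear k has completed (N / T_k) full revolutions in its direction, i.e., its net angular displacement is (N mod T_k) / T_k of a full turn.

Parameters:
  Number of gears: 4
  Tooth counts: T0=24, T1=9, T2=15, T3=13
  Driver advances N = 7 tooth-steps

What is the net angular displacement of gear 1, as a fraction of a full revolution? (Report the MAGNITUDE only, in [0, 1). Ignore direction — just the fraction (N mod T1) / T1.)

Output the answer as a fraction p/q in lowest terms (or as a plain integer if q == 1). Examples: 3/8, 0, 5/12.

Answer: 7/9

Derivation:
Chain of 4 gears, tooth counts: [24, 9, 15, 13]
  gear 0: T0=24, direction=positive, advance = 7 mod 24 = 7 teeth = 7/24 turn
  gear 1: T1=9, direction=negative, advance = 7 mod 9 = 7 teeth = 7/9 turn
  gear 2: T2=15, direction=positive, advance = 7 mod 15 = 7 teeth = 7/15 turn
  gear 3: T3=13, direction=negative, advance = 7 mod 13 = 7 teeth = 7/13 turn
Gear 1: 7 mod 9 = 7
Fraction = 7 / 9 = 7/9 (gcd(7,9)=1) = 7/9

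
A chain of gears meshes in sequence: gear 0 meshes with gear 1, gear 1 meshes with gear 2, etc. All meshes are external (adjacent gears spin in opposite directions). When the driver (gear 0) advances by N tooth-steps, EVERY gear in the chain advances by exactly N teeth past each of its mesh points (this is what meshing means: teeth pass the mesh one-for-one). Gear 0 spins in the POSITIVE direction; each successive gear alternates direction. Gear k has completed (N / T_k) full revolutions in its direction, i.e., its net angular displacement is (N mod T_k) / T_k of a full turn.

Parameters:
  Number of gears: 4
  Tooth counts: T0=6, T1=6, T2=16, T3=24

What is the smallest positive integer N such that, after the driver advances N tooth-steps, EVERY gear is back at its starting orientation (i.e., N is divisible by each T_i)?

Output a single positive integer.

Gear k returns to start when N is a multiple of T_k.
All gears at start simultaneously when N is a common multiple of [6, 6, 16, 24]; the smallest such N is lcm(6, 6, 16, 24).
Start: lcm = T0 = 6
Fold in T1=6: gcd(6, 6) = 6; lcm(6, 6) = 6 * 6 / 6 = 36 / 6 = 6
Fold in T2=16: gcd(6, 16) = 2; lcm(6, 16) = 6 * 16 / 2 = 96 / 2 = 48
Fold in T3=24: gcd(48, 24) = 24; lcm(48, 24) = 48 * 24 / 24 = 1152 / 24 = 48
Full cycle length = 48

Answer: 48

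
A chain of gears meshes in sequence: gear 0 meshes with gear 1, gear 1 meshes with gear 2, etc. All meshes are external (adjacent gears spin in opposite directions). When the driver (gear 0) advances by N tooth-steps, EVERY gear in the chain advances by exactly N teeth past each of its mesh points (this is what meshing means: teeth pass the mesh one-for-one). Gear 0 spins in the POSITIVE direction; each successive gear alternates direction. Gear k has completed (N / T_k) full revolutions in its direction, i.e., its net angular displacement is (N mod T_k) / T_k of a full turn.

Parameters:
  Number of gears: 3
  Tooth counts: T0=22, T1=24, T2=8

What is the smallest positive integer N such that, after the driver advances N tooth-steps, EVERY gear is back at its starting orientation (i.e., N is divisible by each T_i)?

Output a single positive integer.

Gear k returns to start when N is a multiple of T_k.
All gears at start simultaneously when N is a common multiple of [22, 24, 8]; the smallest such N is lcm(22, 24, 8).
Start: lcm = T0 = 22
Fold in T1=24: gcd(22, 24) = 2; lcm(22, 24) = 22 * 24 / 2 = 528 / 2 = 264
Fold in T2=8: gcd(264, 8) = 8; lcm(264, 8) = 264 * 8 / 8 = 2112 / 8 = 264
Full cycle length = 264

Answer: 264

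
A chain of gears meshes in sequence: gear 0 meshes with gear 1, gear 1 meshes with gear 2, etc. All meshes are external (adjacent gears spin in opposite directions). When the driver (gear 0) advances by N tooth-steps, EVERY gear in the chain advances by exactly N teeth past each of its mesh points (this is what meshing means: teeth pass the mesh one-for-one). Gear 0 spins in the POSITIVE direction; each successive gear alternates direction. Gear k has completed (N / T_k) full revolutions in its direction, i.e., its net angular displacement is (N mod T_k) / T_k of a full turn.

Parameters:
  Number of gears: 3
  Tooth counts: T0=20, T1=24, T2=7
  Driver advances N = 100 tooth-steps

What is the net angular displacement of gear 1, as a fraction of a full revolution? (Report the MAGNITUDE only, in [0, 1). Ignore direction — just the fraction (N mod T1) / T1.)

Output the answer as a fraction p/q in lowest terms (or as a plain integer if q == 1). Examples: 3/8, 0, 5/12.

Chain of 3 gears, tooth counts: [20, 24, 7]
  gear 0: T0=20, direction=positive, advance = 100 mod 20 = 0 teeth = 0/20 turn
  gear 1: T1=24, direction=negative, advance = 100 mod 24 = 4 teeth = 4/24 turn
  gear 2: T2=7, direction=positive, advance = 100 mod 7 = 2 teeth = 2/7 turn
Gear 1: 100 mod 24 = 4
Fraction = 4 / 24 = 1/6 (gcd(4,24)=4) = 1/6

Answer: 1/6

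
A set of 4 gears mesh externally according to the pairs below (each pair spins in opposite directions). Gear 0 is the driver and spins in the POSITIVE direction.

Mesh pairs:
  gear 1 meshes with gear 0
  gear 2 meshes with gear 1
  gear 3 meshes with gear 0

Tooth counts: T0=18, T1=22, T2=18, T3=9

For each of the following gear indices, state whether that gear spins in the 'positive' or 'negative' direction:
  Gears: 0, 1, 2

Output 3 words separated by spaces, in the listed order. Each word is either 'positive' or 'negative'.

Gear 0 (driver): positive (depth 0)
  gear 1: meshes with gear 0 -> depth 1 -> negative (opposite of gear 0)
  gear 2: meshes with gear 1 -> depth 2 -> positive (opposite of gear 1)
  gear 3: meshes with gear 0 -> depth 1 -> negative (opposite of gear 0)
Queried indices 0, 1, 2 -> positive, negative, positive

Answer: positive negative positive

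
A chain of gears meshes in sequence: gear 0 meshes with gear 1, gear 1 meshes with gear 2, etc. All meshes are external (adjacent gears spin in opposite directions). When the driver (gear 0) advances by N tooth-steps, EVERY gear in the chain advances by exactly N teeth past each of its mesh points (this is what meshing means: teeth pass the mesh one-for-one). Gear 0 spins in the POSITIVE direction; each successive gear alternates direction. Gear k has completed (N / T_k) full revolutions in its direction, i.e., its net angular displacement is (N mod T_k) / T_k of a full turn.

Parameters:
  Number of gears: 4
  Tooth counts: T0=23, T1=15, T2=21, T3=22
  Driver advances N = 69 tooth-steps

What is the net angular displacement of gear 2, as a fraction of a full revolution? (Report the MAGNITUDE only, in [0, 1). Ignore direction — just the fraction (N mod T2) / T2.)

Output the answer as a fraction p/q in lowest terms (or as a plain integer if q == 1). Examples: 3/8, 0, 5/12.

Answer: 2/7

Derivation:
Chain of 4 gears, tooth counts: [23, 15, 21, 22]
  gear 0: T0=23, direction=positive, advance = 69 mod 23 = 0 teeth = 0/23 turn
  gear 1: T1=15, direction=negative, advance = 69 mod 15 = 9 teeth = 9/15 turn
  gear 2: T2=21, direction=positive, advance = 69 mod 21 = 6 teeth = 6/21 turn
  gear 3: T3=22, direction=negative, advance = 69 mod 22 = 3 teeth = 3/22 turn
Gear 2: 69 mod 21 = 6
Fraction = 6 / 21 = 2/7 (gcd(6,21)=3) = 2/7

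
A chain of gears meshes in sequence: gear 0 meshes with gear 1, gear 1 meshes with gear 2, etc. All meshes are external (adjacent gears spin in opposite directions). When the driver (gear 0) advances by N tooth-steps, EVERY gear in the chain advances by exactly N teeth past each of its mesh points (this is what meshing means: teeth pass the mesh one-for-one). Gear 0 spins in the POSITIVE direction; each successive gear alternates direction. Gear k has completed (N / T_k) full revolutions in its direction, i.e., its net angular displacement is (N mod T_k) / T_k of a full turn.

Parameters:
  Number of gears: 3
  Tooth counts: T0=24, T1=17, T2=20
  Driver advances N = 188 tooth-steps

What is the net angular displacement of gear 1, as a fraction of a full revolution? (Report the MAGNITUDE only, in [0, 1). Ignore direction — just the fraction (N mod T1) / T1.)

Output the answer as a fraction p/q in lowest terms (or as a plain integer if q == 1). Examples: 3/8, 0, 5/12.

Chain of 3 gears, tooth counts: [24, 17, 20]
  gear 0: T0=24, direction=positive, advance = 188 mod 24 = 20 teeth = 20/24 turn
  gear 1: T1=17, direction=negative, advance = 188 mod 17 = 1 teeth = 1/17 turn
  gear 2: T2=20, direction=positive, advance = 188 mod 20 = 8 teeth = 8/20 turn
Gear 1: 188 mod 17 = 1
Fraction = 1 / 17 = 1/17 (gcd(1,17)=1) = 1/17

Answer: 1/17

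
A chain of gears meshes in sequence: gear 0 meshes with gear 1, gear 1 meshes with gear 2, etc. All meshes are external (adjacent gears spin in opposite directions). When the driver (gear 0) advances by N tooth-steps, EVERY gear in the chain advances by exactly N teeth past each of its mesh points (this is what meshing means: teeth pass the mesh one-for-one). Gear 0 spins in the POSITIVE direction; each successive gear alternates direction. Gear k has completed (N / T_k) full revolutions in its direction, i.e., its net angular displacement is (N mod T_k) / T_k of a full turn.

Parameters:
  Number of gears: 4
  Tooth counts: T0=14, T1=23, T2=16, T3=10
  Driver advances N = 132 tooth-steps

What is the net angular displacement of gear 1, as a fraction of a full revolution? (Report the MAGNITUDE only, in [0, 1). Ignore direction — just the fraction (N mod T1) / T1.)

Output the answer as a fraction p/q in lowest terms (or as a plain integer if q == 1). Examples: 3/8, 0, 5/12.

Answer: 17/23

Derivation:
Chain of 4 gears, tooth counts: [14, 23, 16, 10]
  gear 0: T0=14, direction=positive, advance = 132 mod 14 = 6 teeth = 6/14 turn
  gear 1: T1=23, direction=negative, advance = 132 mod 23 = 17 teeth = 17/23 turn
  gear 2: T2=16, direction=positive, advance = 132 mod 16 = 4 teeth = 4/16 turn
  gear 3: T3=10, direction=negative, advance = 132 mod 10 = 2 teeth = 2/10 turn
Gear 1: 132 mod 23 = 17
Fraction = 17 / 23 = 17/23 (gcd(17,23)=1) = 17/23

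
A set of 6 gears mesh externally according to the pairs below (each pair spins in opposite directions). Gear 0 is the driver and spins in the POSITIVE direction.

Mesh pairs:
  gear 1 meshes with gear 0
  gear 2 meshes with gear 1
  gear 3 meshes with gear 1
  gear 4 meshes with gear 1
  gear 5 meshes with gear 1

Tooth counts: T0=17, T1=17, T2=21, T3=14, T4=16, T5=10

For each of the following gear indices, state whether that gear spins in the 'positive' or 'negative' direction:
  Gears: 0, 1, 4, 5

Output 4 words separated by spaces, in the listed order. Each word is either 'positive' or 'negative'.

Answer: positive negative positive positive

Derivation:
Gear 0 (driver): positive (depth 0)
  gear 1: meshes with gear 0 -> depth 1 -> negative (opposite of gear 0)
  gear 2: meshes with gear 1 -> depth 2 -> positive (opposite of gear 1)
  gear 3: meshes with gear 1 -> depth 2 -> positive (opposite of gear 1)
  gear 4: meshes with gear 1 -> depth 2 -> positive (opposite of gear 1)
  gear 5: meshes with gear 1 -> depth 2 -> positive (opposite of gear 1)
Queried indices 0, 1, 4, 5 -> positive, negative, positive, positive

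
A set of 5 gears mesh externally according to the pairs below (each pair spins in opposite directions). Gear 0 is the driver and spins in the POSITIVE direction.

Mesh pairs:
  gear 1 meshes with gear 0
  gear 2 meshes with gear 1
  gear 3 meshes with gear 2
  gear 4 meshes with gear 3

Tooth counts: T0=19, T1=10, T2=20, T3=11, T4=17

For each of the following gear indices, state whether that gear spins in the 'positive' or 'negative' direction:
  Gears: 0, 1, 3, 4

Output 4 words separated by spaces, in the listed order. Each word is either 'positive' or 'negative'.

Gear 0 (driver): positive (depth 0)
  gear 1: meshes with gear 0 -> depth 1 -> negative (opposite of gear 0)
  gear 2: meshes with gear 1 -> depth 2 -> positive (opposite of gear 1)
  gear 3: meshes with gear 2 -> depth 3 -> negative (opposite of gear 2)
  gear 4: meshes with gear 3 -> depth 4 -> positive (opposite of gear 3)
Queried indices 0, 1, 3, 4 -> positive, negative, negative, positive

Answer: positive negative negative positive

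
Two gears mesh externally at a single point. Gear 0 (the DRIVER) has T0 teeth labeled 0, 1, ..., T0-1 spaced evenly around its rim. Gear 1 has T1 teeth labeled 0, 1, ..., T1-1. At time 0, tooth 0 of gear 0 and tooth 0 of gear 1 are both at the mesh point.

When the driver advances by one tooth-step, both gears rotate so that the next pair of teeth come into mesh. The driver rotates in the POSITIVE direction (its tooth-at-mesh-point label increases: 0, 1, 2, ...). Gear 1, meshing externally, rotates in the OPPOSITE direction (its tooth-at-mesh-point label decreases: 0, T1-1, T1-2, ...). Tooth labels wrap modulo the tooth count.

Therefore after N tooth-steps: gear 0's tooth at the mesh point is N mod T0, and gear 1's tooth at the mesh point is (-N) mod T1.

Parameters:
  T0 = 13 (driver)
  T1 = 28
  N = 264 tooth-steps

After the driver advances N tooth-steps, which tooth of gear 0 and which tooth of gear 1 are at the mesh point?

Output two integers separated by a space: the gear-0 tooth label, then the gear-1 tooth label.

Answer: 4 16

Derivation:
Gear 0 (driver, T0=13): tooth at mesh = N mod T0
  264 = 20 * 13 + 4, so 264 mod 13 = 4
  gear 0 tooth = 4
Gear 1 (driven, T1=28): tooth at mesh = (-N) mod T1
  264 = 9 * 28 + 12, so 264 mod 28 = 12
  (-264) mod 28 = (-12) mod 28 = 28 - 12 = 16
Mesh after 264 steps: gear-0 tooth 4 meets gear-1 tooth 16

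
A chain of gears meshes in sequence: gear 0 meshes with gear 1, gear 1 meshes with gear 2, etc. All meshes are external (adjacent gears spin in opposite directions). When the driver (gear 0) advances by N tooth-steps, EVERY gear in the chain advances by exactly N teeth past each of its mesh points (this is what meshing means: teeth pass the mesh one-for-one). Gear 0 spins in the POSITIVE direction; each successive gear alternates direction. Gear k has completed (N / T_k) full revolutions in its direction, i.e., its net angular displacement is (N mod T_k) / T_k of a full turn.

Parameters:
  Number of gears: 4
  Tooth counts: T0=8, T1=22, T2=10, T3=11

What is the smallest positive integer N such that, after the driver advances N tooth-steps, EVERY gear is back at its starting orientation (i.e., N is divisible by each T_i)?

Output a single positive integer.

Gear k returns to start when N is a multiple of T_k.
All gears at start simultaneously when N is a common multiple of [8, 22, 10, 11]; the smallest such N is lcm(8, 22, 10, 11).
Start: lcm = T0 = 8
Fold in T1=22: gcd(8, 22) = 2; lcm(8, 22) = 8 * 22 / 2 = 176 / 2 = 88
Fold in T2=10: gcd(88, 10) = 2; lcm(88, 10) = 88 * 10 / 2 = 880 / 2 = 440
Fold in T3=11: gcd(440, 11) = 11; lcm(440, 11) = 440 * 11 / 11 = 4840 / 11 = 440
Full cycle length = 440

Answer: 440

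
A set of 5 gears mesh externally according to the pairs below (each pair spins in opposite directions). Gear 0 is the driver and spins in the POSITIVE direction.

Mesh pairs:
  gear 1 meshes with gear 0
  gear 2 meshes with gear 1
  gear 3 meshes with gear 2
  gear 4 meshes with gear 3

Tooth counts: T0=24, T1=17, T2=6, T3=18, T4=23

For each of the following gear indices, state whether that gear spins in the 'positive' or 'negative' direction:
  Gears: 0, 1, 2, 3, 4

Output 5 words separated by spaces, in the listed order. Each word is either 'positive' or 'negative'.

Gear 0 (driver): positive (depth 0)
  gear 1: meshes with gear 0 -> depth 1 -> negative (opposite of gear 0)
  gear 2: meshes with gear 1 -> depth 2 -> positive (opposite of gear 1)
  gear 3: meshes with gear 2 -> depth 3 -> negative (opposite of gear 2)
  gear 4: meshes with gear 3 -> depth 4 -> positive (opposite of gear 3)
Queried indices 0, 1, 2, 3, 4 -> positive, negative, positive, negative, positive

Answer: positive negative positive negative positive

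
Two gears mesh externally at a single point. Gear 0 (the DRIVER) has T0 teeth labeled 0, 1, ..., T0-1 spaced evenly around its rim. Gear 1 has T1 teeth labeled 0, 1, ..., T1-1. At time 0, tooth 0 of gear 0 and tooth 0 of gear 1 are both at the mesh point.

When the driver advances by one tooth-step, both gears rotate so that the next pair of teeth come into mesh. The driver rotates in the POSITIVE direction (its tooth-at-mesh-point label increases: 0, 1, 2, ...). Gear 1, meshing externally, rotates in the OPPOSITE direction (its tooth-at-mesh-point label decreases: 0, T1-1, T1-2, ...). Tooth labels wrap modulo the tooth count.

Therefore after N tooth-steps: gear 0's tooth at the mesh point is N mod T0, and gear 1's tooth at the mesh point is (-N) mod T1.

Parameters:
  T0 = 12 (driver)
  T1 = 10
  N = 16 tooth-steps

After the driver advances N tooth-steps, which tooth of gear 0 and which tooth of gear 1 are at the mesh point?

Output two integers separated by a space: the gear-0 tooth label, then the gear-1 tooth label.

Gear 0 (driver, T0=12): tooth at mesh = N mod T0
  16 = 1 * 12 + 4, so 16 mod 12 = 4
  gear 0 tooth = 4
Gear 1 (driven, T1=10): tooth at mesh = (-N) mod T1
  16 = 1 * 10 + 6, so 16 mod 10 = 6
  (-16) mod 10 = (-6) mod 10 = 10 - 6 = 4
Mesh after 16 steps: gear-0 tooth 4 meets gear-1 tooth 4

Answer: 4 4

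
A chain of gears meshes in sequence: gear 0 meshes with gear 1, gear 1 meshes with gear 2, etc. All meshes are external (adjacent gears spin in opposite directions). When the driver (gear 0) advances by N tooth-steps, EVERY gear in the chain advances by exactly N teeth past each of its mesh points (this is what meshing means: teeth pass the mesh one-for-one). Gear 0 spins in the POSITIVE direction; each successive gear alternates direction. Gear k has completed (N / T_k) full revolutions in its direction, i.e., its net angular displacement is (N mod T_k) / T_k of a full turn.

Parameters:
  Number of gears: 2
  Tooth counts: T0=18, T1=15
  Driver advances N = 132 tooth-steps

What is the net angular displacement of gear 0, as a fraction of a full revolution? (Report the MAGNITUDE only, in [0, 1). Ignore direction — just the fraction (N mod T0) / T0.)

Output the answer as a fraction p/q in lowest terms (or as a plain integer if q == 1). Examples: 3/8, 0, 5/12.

Answer: 1/3

Derivation:
Chain of 2 gears, tooth counts: [18, 15]
  gear 0: T0=18, direction=positive, advance = 132 mod 18 = 6 teeth = 6/18 turn
  gear 1: T1=15, direction=negative, advance = 132 mod 15 = 12 teeth = 12/15 turn
Gear 0: 132 mod 18 = 6
Fraction = 6 / 18 = 1/3 (gcd(6,18)=6) = 1/3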